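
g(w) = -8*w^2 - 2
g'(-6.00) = 96.00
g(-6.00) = -290.00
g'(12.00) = -192.00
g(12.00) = -1154.00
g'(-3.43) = 54.88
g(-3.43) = -96.12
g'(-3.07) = 49.12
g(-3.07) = -77.40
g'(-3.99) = 63.84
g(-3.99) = -129.36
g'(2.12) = -33.92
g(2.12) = -37.96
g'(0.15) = -2.40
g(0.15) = -2.18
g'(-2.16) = 34.56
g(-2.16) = -39.32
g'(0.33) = -5.28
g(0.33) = -2.87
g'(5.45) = -87.20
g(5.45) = -239.62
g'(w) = -16*w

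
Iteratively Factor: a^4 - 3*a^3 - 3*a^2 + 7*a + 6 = (a + 1)*(a^3 - 4*a^2 + a + 6) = (a - 3)*(a + 1)*(a^2 - a - 2) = (a - 3)*(a - 2)*(a + 1)*(a + 1)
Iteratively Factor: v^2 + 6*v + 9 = (v + 3)*(v + 3)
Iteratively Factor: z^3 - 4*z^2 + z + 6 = (z - 3)*(z^2 - z - 2) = (z - 3)*(z + 1)*(z - 2)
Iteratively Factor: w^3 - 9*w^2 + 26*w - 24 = (w - 2)*(w^2 - 7*w + 12) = (w - 4)*(w - 2)*(w - 3)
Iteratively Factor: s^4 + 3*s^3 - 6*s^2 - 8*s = (s + 1)*(s^3 + 2*s^2 - 8*s) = s*(s + 1)*(s^2 + 2*s - 8) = s*(s - 2)*(s + 1)*(s + 4)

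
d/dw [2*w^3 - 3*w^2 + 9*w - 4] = 6*w^2 - 6*w + 9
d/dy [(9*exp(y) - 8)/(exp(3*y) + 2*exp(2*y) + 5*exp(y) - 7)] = (-18*exp(3*y) + 6*exp(2*y) + 32*exp(y) - 23)*exp(y)/(exp(6*y) + 4*exp(5*y) + 14*exp(4*y) + 6*exp(3*y) - 3*exp(2*y) - 70*exp(y) + 49)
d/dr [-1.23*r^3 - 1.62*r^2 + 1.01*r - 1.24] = -3.69*r^2 - 3.24*r + 1.01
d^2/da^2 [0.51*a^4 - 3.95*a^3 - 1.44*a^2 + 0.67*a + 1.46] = 6.12*a^2 - 23.7*a - 2.88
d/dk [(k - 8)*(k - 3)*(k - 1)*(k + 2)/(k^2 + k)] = (2*k^5 - 7*k^4 - 20*k^3 - 35*k^2 + 96*k + 48)/(k^2*(k^2 + 2*k + 1))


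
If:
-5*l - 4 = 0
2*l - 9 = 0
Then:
No Solution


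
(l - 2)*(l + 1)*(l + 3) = l^3 + 2*l^2 - 5*l - 6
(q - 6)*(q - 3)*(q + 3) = q^3 - 6*q^2 - 9*q + 54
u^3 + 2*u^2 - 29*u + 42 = (u - 3)*(u - 2)*(u + 7)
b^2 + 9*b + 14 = (b + 2)*(b + 7)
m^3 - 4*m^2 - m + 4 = (m - 4)*(m - 1)*(m + 1)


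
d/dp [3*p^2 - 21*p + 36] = 6*p - 21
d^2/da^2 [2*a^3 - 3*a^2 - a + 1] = 12*a - 6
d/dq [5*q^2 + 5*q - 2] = 10*q + 5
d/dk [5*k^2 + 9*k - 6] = 10*k + 9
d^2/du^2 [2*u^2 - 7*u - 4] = 4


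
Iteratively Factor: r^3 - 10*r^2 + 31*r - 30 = (r - 2)*(r^2 - 8*r + 15) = (r - 3)*(r - 2)*(r - 5)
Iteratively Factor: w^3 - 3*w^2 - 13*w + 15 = (w + 3)*(w^2 - 6*w + 5) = (w - 1)*(w + 3)*(w - 5)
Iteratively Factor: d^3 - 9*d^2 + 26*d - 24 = (d - 2)*(d^2 - 7*d + 12) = (d - 4)*(d - 2)*(d - 3)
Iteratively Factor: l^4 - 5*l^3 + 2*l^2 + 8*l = (l - 2)*(l^3 - 3*l^2 - 4*l) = (l - 2)*(l + 1)*(l^2 - 4*l) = l*(l - 2)*(l + 1)*(l - 4)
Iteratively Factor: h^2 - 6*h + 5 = (h - 5)*(h - 1)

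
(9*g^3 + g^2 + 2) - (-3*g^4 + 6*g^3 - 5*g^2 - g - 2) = 3*g^4 + 3*g^3 + 6*g^2 + g + 4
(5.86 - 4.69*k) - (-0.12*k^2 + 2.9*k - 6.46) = 0.12*k^2 - 7.59*k + 12.32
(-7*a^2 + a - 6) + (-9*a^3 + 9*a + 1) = -9*a^3 - 7*a^2 + 10*a - 5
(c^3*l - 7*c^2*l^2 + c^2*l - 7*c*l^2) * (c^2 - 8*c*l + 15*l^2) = c^5*l - 15*c^4*l^2 + c^4*l + 71*c^3*l^3 - 15*c^3*l^2 - 105*c^2*l^4 + 71*c^2*l^3 - 105*c*l^4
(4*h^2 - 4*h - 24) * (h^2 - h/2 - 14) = 4*h^4 - 6*h^3 - 78*h^2 + 68*h + 336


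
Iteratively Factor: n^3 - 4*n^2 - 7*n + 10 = (n + 2)*(n^2 - 6*n + 5) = (n - 1)*(n + 2)*(n - 5)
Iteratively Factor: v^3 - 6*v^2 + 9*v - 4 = (v - 4)*(v^2 - 2*v + 1) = (v - 4)*(v - 1)*(v - 1)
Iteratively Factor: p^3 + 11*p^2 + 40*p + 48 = (p + 4)*(p^2 + 7*p + 12) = (p + 4)^2*(p + 3)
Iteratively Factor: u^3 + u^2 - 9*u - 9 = (u + 3)*(u^2 - 2*u - 3) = (u - 3)*(u + 3)*(u + 1)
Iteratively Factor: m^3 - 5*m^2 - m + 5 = (m + 1)*(m^2 - 6*m + 5) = (m - 5)*(m + 1)*(m - 1)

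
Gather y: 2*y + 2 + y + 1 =3*y + 3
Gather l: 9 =9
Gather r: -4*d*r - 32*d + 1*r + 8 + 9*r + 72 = -32*d + r*(10 - 4*d) + 80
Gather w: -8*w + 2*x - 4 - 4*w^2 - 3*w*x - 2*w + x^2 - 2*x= -4*w^2 + w*(-3*x - 10) + x^2 - 4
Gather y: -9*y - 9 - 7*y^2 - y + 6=-7*y^2 - 10*y - 3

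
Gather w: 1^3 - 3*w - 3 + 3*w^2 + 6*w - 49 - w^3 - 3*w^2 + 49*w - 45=-w^3 + 52*w - 96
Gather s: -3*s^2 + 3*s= -3*s^2 + 3*s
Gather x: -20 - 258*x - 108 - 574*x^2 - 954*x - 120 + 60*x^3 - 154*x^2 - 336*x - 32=60*x^3 - 728*x^2 - 1548*x - 280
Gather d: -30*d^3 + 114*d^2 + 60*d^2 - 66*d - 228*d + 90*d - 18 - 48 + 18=-30*d^3 + 174*d^2 - 204*d - 48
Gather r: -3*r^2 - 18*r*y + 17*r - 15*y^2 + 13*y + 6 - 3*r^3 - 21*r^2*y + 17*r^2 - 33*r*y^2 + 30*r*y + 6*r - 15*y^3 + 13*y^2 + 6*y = -3*r^3 + r^2*(14 - 21*y) + r*(-33*y^2 + 12*y + 23) - 15*y^3 - 2*y^2 + 19*y + 6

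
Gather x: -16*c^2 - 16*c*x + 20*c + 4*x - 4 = -16*c^2 + 20*c + x*(4 - 16*c) - 4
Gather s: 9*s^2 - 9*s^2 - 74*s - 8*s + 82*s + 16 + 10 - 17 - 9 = 0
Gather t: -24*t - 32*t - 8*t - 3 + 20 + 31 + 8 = 56 - 64*t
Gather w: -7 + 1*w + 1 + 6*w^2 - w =6*w^2 - 6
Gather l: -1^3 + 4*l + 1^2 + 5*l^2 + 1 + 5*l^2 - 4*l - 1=10*l^2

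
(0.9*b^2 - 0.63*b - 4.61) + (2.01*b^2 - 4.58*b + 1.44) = 2.91*b^2 - 5.21*b - 3.17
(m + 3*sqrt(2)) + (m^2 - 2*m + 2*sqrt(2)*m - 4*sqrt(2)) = m^2 - m + 2*sqrt(2)*m - sqrt(2)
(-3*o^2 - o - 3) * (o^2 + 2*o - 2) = -3*o^4 - 7*o^3 + o^2 - 4*o + 6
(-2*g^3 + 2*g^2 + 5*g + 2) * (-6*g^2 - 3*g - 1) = 12*g^5 - 6*g^4 - 34*g^3 - 29*g^2 - 11*g - 2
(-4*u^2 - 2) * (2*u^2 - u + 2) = -8*u^4 + 4*u^3 - 12*u^2 + 2*u - 4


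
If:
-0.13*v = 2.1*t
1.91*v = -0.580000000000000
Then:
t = 0.02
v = -0.30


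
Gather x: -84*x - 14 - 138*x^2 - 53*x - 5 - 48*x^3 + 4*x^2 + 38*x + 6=-48*x^3 - 134*x^2 - 99*x - 13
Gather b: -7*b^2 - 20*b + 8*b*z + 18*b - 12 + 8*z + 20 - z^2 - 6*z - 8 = -7*b^2 + b*(8*z - 2) - z^2 + 2*z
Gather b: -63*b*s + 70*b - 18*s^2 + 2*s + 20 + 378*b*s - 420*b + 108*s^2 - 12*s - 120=b*(315*s - 350) + 90*s^2 - 10*s - 100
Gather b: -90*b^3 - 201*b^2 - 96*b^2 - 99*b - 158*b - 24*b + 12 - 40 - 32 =-90*b^3 - 297*b^2 - 281*b - 60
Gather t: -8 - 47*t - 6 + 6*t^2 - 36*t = 6*t^2 - 83*t - 14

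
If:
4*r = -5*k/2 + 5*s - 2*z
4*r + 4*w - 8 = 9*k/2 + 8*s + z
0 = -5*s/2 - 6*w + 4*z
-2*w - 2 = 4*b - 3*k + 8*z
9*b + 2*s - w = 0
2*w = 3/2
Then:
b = 8399/12500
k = 4051/6250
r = -34507/10000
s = -8277/3125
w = 3/4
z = -663/1250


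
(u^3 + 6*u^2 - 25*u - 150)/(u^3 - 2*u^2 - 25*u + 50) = (u + 6)/(u - 2)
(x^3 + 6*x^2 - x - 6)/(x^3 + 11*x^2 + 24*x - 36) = (x + 1)/(x + 6)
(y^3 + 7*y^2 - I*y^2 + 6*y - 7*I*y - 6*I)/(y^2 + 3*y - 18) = (y^2 + y*(1 - I) - I)/(y - 3)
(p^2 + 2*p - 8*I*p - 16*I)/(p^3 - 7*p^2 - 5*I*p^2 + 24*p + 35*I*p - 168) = (p + 2)/(p^2 + p*(-7 + 3*I) - 21*I)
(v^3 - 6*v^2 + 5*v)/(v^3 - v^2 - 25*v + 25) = v/(v + 5)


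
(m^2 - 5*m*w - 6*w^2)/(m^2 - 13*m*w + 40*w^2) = (m^2 - 5*m*w - 6*w^2)/(m^2 - 13*m*w + 40*w^2)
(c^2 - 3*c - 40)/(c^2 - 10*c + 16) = (c + 5)/(c - 2)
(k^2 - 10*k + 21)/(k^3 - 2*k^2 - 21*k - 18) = (-k^2 + 10*k - 21)/(-k^3 + 2*k^2 + 21*k + 18)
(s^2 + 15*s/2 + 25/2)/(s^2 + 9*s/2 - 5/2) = (2*s + 5)/(2*s - 1)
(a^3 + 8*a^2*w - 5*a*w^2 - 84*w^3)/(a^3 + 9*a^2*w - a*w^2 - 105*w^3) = (a + 4*w)/(a + 5*w)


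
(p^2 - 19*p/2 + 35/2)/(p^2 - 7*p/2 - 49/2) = (2*p - 5)/(2*p + 7)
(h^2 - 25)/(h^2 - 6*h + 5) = (h + 5)/(h - 1)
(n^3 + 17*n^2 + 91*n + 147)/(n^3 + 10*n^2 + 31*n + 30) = (n^2 + 14*n + 49)/(n^2 + 7*n + 10)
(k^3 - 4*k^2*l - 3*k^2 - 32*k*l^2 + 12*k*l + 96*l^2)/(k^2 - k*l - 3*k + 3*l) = (k^2 - 4*k*l - 32*l^2)/(k - l)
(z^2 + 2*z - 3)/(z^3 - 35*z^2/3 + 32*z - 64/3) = 3*(z + 3)/(3*z^2 - 32*z + 64)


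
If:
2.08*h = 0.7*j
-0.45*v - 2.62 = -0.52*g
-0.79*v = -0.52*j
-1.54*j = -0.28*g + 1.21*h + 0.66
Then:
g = 5.28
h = 0.14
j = 0.42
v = 0.28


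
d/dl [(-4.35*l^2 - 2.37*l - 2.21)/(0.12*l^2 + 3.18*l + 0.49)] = (-13.5486*l^2 - 3.7326*l + 5.8665)/(0.0144*l^4 + 0.7632*l^3 + 10.23*l^2 + 3.1164*l + 0.2401)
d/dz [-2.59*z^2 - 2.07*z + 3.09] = -5.18*z - 2.07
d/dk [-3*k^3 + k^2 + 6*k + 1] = -9*k^2 + 2*k + 6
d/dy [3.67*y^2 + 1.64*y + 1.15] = 7.34*y + 1.64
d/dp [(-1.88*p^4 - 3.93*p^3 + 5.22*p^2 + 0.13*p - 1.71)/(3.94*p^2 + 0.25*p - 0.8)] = (-14.8144*p^5 - 16.8942*p^4 + 4.051*p^3 + 10.2248*p^2 + 5.1228*p + 0.3235)/(15.5236*p^4 + 1.97*p^3 - 6.2415*p^2 - 0.4*p + 0.64)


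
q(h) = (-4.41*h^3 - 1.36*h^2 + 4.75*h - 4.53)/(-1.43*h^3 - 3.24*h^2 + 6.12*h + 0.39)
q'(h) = (-13.23*h^2 - 2.72*h + 4.75)/(-1.43*h^3 - 3.24*h^2 + 6.12*h + 0.39) + (4.29*h^2 + 6.48*h - 6.12)*(-4.41*h^3 - 1.36*h^2 + 4.75*h - 4.53)/(-1.43*h^3 - 3.24*h^2 + 6.12*h + 0.39)^2 = (12.3436*h^4 - 40.3934*h^3 - 17.5266*h^2 - 30.4152*h + 29.5761)/(2.0449*h^6 + 9.2664*h^5 - 7.0056*h^4 - 40.773*h^3 + 34.9272*h^2 + 4.7736*h + 0.1521)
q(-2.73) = -5.46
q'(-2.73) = 11.52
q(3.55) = 2.44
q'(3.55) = -0.02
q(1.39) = 10.30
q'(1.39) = -75.21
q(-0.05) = -62.70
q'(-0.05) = 5365.98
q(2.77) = 2.52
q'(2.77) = -0.22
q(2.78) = 2.52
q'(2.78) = -0.22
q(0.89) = -1.98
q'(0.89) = -6.27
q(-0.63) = 1.58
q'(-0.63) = 2.79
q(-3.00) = -10.33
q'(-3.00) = 28.29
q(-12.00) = 3.81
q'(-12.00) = 0.09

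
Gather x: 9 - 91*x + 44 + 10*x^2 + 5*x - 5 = 10*x^2 - 86*x + 48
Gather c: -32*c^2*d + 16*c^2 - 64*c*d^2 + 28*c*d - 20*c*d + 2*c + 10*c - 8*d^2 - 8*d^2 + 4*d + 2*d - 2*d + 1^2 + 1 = c^2*(16 - 32*d) + c*(-64*d^2 + 8*d + 12) - 16*d^2 + 4*d + 2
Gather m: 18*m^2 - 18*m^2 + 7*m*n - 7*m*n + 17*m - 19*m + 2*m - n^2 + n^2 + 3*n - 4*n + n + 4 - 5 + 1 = 0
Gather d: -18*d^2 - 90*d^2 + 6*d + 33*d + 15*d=-108*d^2 + 54*d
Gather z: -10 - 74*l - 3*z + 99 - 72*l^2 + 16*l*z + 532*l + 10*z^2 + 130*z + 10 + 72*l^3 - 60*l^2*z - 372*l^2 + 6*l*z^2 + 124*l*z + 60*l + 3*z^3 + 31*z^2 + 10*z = 72*l^3 - 444*l^2 + 518*l + 3*z^3 + z^2*(6*l + 41) + z*(-60*l^2 + 140*l + 137) + 99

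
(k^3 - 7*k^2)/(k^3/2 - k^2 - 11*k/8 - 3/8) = 8*k^2*(7 - k)/(-4*k^3 + 8*k^2 + 11*k + 3)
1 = 1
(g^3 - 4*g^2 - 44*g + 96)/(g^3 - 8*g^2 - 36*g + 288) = (g - 2)/(g - 6)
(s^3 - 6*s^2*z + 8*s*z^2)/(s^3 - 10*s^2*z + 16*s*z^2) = (-s + 4*z)/(-s + 8*z)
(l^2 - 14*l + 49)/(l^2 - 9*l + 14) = (l - 7)/(l - 2)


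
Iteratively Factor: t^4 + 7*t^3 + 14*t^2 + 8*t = (t + 1)*(t^3 + 6*t^2 + 8*t) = (t + 1)*(t + 2)*(t^2 + 4*t) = t*(t + 1)*(t + 2)*(t + 4)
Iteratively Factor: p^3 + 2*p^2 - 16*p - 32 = (p + 2)*(p^2 - 16) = (p - 4)*(p + 2)*(p + 4)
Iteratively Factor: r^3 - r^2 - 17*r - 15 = (r - 5)*(r^2 + 4*r + 3) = (r - 5)*(r + 3)*(r + 1)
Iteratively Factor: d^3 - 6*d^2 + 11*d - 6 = (d - 1)*(d^2 - 5*d + 6) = (d - 3)*(d - 1)*(d - 2)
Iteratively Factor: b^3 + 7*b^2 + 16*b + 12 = (b + 2)*(b^2 + 5*b + 6) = (b + 2)^2*(b + 3)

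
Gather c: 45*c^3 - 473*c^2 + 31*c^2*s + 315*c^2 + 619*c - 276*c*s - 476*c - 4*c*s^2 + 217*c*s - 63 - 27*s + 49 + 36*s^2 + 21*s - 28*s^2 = 45*c^3 + c^2*(31*s - 158) + c*(-4*s^2 - 59*s + 143) + 8*s^2 - 6*s - 14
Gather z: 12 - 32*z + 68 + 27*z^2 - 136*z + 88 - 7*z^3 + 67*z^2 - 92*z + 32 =-7*z^3 + 94*z^2 - 260*z + 200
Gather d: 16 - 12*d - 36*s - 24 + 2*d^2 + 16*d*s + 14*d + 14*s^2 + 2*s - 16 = 2*d^2 + d*(16*s + 2) + 14*s^2 - 34*s - 24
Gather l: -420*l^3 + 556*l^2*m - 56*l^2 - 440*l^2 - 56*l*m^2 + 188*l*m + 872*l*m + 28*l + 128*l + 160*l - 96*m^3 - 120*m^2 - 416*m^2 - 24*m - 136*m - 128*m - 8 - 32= -420*l^3 + l^2*(556*m - 496) + l*(-56*m^2 + 1060*m + 316) - 96*m^3 - 536*m^2 - 288*m - 40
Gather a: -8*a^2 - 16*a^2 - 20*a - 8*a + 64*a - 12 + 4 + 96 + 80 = -24*a^2 + 36*a + 168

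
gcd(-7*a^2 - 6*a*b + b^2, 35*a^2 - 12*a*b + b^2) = 7*a - b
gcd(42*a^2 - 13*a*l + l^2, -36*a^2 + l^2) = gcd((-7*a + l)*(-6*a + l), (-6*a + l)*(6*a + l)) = 6*a - l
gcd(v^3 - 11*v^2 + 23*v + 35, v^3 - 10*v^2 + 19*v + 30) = v^2 - 4*v - 5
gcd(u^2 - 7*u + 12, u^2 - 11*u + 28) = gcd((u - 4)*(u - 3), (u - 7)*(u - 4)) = u - 4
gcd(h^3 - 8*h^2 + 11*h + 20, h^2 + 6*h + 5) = h + 1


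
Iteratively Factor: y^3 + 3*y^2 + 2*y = (y + 2)*(y^2 + y) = y*(y + 2)*(y + 1)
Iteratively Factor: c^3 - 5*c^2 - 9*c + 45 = (c - 5)*(c^2 - 9) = (c - 5)*(c + 3)*(c - 3)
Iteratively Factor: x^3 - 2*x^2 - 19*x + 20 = (x - 5)*(x^2 + 3*x - 4) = (x - 5)*(x - 1)*(x + 4)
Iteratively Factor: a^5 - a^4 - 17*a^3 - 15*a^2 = (a + 1)*(a^4 - 2*a^3 - 15*a^2) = (a - 5)*(a + 1)*(a^3 + 3*a^2) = a*(a - 5)*(a + 1)*(a^2 + 3*a) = a^2*(a - 5)*(a + 1)*(a + 3)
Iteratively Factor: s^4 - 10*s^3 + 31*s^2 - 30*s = (s - 5)*(s^3 - 5*s^2 + 6*s) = s*(s - 5)*(s^2 - 5*s + 6) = s*(s - 5)*(s - 3)*(s - 2)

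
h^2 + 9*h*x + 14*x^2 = (h + 2*x)*(h + 7*x)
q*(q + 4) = q^2 + 4*q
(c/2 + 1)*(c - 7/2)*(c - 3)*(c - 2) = c^4/2 - 13*c^3/4 + 13*c^2/4 + 13*c - 21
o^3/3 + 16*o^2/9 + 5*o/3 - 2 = (o/3 + 1)*(o - 2/3)*(o + 3)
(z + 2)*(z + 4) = z^2 + 6*z + 8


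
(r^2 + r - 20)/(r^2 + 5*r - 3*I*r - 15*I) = (r - 4)/(r - 3*I)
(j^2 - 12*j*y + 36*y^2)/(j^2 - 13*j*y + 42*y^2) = (-j + 6*y)/(-j + 7*y)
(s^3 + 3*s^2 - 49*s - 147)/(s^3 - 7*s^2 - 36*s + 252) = (s^2 + 10*s + 21)/(s^2 - 36)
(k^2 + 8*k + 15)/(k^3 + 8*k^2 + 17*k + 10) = (k + 3)/(k^2 + 3*k + 2)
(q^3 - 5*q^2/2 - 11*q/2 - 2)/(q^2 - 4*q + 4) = (2*q^3 - 5*q^2 - 11*q - 4)/(2*(q^2 - 4*q + 4))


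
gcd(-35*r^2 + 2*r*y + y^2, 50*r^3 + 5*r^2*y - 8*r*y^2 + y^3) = -5*r + y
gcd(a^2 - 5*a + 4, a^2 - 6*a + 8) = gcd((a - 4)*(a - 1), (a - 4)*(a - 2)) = a - 4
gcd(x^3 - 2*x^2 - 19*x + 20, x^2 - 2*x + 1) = x - 1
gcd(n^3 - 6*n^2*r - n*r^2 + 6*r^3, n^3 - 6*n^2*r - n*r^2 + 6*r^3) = n^3 - 6*n^2*r - n*r^2 + 6*r^3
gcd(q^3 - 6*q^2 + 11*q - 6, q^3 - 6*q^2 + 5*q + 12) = q - 3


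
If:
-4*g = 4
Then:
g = -1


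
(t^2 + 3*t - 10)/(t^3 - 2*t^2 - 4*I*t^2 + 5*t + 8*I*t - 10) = (t + 5)/(t^2 - 4*I*t + 5)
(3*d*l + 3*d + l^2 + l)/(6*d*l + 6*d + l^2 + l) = (3*d + l)/(6*d + l)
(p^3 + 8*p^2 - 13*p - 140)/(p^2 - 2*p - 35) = (p^2 + 3*p - 28)/(p - 7)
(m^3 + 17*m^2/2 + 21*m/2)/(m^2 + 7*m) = m + 3/2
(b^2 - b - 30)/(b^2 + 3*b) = (b^2 - b - 30)/(b*(b + 3))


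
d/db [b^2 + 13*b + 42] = 2*b + 13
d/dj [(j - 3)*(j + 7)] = 2*j + 4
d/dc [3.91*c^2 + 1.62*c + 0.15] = 7.82*c + 1.62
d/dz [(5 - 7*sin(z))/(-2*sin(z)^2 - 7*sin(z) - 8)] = (-14*sin(z)^2 + 20*sin(z) + 91)*cos(z)/(7*sin(z) - cos(2*z) + 9)^2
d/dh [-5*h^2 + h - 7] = 1 - 10*h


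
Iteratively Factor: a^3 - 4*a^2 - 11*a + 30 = (a + 3)*(a^2 - 7*a + 10) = (a - 5)*(a + 3)*(a - 2)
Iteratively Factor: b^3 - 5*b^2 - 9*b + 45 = (b - 5)*(b^2 - 9) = (b - 5)*(b - 3)*(b + 3)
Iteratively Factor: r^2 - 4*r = (r - 4)*(r)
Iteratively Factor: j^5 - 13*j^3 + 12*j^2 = (j + 4)*(j^4 - 4*j^3 + 3*j^2) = j*(j + 4)*(j^3 - 4*j^2 + 3*j) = j^2*(j + 4)*(j^2 - 4*j + 3) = j^2*(j - 1)*(j + 4)*(j - 3)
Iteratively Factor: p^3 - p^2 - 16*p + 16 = (p - 1)*(p^2 - 16) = (p - 4)*(p - 1)*(p + 4)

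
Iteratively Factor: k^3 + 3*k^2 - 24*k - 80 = (k + 4)*(k^2 - k - 20) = (k + 4)^2*(k - 5)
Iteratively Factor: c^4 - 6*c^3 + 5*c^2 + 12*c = (c + 1)*(c^3 - 7*c^2 + 12*c) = c*(c + 1)*(c^2 - 7*c + 12) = c*(c - 3)*(c + 1)*(c - 4)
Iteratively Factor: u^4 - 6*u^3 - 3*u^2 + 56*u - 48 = (u - 4)*(u^3 - 2*u^2 - 11*u + 12) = (u - 4)*(u + 3)*(u^2 - 5*u + 4) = (u - 4)*(u - 1)*(u + 3)*(u - 4)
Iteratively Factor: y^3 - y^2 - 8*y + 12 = (y + 3)*(y^2 - 4*y + 4) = (y - 2)*(y + 3)*(y - 2)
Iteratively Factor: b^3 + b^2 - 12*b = (b - 3)*(b^2 + 4*b) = b*(b - 3)*(b + 4)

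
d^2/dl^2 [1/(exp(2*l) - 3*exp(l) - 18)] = ((3 - 4*exp(l))*(-exp(2*l) + 3*exp(l) + 18) - 2*(2*exp(l) - 3)^2*exp(l))*exp(l)/(-exp(2*l) + 3*exp(l) + 18)^3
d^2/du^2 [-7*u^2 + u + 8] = -14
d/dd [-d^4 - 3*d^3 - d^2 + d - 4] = -4*d^3 - 9*d^2 - 2*d + 1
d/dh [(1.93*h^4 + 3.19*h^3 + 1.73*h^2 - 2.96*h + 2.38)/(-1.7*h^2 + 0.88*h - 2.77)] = (-6.562*h^5 - 0.327799999999998*h^4 - 15.77*h^3 - 30.0185*h^2 - 1.4922*h + 6.1048)/(2.89*h^4 - 2.992*h^3 + 10.1924*h^2 - 4.8752*h + 7.6729)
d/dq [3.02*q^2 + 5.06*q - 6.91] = 6.04*q + 5.06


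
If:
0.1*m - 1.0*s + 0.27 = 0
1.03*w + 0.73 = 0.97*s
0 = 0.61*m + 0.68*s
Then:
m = -0.27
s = 0.24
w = -0.48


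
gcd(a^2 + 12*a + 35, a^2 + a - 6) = 1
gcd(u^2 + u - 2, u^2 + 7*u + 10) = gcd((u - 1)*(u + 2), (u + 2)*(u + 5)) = u + 2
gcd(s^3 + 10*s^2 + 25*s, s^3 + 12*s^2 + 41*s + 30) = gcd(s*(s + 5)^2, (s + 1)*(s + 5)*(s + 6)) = s + 5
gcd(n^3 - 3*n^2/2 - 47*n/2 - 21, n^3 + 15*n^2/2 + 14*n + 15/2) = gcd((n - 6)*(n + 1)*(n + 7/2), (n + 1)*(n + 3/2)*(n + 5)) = n + 1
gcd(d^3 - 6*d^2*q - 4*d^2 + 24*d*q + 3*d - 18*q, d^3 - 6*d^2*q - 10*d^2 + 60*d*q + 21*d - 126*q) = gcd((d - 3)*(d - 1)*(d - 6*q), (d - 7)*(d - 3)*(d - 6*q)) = -d^2 + 6*d*q + 3*d - 18*q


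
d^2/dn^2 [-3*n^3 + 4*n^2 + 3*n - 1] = 8 - 18*n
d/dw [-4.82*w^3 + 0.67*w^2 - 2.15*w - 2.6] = -14.46*w^2 + 1.34*w - 2.15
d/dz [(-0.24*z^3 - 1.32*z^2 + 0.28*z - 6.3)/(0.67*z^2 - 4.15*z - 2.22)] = (-0.1608*z^4 + 1.992*z^3 + 6.8888*z^2 + 14.3028*z - 26.7666)/(0.4489*z^4 - 5.561*z^3 + 14.2477*z^2 + 18.426*z + 4.9284)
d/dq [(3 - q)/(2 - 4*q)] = 5/(2*(4*q^2 - 4*q + 1))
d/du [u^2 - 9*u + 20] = 2*u - 9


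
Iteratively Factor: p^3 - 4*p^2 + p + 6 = (p - 2)*(p^2 - 2*p - 3) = (p - 2)*(p + 1)*(p - 3)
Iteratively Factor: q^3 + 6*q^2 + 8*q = (q + 2)*(q^2 + 4*q) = (q + 2)*(q + 4)*(q)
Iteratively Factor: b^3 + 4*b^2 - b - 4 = (b + 4)*(b^2 - 1) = (b - 1)*(b + 4)*(b + 1)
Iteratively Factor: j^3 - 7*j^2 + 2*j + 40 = (j - 4)*(j^2 - 3*j - 10) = (j - 4)*(j + 2)*(j - 5)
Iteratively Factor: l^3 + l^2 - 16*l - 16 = (l - 4)*(l^2 + 5*l + 4) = (l - 4)*(l + 4)*(l + 1)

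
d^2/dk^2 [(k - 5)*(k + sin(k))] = (5 - k)*sin(k) + 2*cos(k) + 2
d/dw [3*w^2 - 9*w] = 6*w - 9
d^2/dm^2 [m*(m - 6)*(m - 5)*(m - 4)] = 12*m^2 - 90*m + 148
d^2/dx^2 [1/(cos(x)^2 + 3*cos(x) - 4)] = (-4*sin(x)^4 + 27*sin(x)^2 - 3*cos(x)/4 - 9*cos(3*x)/4 + 3)/((cos(x) - 1)^3*(cos(x) + 4)^3)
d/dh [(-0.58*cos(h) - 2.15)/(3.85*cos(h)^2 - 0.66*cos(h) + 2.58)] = (-2.233*cos(h)^2 - 16.555*cos(h) + 2.9154)*sin(h)/(14.8225*cos(h)^4 - 5.082*cos(h)^3 + 20.3016*cos(h)^2 - 3.4056*cos(h) + 6.6564)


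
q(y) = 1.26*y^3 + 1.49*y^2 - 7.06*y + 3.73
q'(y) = 3.78*y^2 + 2.98*y - 7.06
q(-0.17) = 4.97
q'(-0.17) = -7.46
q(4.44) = 112.04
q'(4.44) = 80.69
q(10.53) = 1565.75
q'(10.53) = 443.45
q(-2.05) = 13.61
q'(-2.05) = 2.72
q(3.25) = 39.78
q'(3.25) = 42.55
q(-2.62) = 9.79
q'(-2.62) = 11.08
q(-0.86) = 10.10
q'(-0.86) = -6.83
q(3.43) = 47.89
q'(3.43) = 47.63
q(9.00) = 979.42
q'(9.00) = 325.94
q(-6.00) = -172.43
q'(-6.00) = 111.14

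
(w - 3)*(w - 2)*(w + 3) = w^3 - 2*w^2 - 9*w + 18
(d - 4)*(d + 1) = d^2 - 3*d - 4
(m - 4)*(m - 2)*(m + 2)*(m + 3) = m^4 - m^3 - 16*m^2 + 4*m + 48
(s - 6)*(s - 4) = s^2 - 10*s + 24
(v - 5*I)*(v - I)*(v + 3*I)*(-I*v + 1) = -I*v^4 - 2*v^3 - 16*I*v^2 - 2*v - 15*I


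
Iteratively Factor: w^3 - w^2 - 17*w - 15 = (w + 1)*(w^2 - 2*w - 15) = (w - 5)*(w + 1)*(w + 3)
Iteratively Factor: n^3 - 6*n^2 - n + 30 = (n + 2)*(n^2 - 8*n + 15) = (n - 5)*(n + 2)*(n - 3)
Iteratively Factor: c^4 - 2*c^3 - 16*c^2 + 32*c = (c + 4)*(c^3 - 6*c^2 + 8*c) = (c - 4)*(c + 4)*(c^2 - 2*c) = c*(c - 4)*(c + 4)*(c - 2)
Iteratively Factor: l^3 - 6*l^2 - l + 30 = (l - 5)*(l^2 - l - 6) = (l - 5)*(l - 3)*(l + 2)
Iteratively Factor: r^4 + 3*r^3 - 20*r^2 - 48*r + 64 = (r - 4)*(r^3 + 7*r^2 + 8*r - 16) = (r - 4)*(r + 4)*(r^2 + 3*r - 4) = (r - 4)*(r - 1)*(r + 4)*(r + 4)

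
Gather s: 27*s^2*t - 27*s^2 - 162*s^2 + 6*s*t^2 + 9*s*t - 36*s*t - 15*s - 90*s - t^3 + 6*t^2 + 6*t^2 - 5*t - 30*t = s^2*(27*t - 189) + s*(6*t^2 - 27*t - 105) - t^3 + 12*t^2 - 35*t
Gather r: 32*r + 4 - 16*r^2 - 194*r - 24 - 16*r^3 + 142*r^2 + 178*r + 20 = -16*r^3 + 126*r^2 + 16*r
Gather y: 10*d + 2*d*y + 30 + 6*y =10*d + y*(2*d + 6) + 30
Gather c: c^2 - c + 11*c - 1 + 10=c^2 + 10*c + 9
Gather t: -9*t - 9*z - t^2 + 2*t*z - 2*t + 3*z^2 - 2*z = -t^2 + t*(2*z - 11) + 3*z^2 - 11*z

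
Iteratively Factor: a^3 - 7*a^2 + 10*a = (a)*(a^2 - 7*a + 10) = a*(a - 5)*(a - 2)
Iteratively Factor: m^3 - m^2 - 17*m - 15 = (m + 3)*(m^2 - 4*m - 5) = (m + 1)*(m + 3)*(m - 5)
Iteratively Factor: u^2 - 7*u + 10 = (u - 5)*(u - 2)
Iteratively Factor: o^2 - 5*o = (o - 5)*(o)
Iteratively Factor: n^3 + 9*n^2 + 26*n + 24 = (n + 4)*(n^2 + 5*n + 6) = (n + 2)*(n + 4)*(n + 3)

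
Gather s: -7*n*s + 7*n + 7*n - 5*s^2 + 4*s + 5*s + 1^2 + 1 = 14*n - 5*s^2 + s*(9 - 7*n) + 2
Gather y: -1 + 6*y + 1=6*y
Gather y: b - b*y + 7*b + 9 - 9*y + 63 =8*b + y*(-b - 9) + 72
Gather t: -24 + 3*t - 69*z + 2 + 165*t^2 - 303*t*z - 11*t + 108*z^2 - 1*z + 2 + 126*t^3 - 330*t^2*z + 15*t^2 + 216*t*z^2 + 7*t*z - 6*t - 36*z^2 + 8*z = 126*t^3 + t^2*(180 - 330*z) + t*(216*z^2 - 296*z - 14) + 72*z^2 - 62*z - 20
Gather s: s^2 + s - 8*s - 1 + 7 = s^2 - 7*s + 6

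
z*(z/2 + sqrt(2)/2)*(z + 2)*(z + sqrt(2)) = z^4/2 + z^3 + sqrt(2)*z^3 + z^2 + 2*sqrt(2)*z^2 + 2*z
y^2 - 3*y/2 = y*(y - 3/2)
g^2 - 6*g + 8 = (g - 4)*(g - 2)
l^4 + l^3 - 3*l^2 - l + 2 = (l - 1)^2*(l + 1)*(l + 2)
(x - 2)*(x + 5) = x^2 + 3*x - 10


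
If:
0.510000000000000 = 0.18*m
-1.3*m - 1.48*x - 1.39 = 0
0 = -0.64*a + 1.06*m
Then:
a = 4.69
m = 2.83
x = -3.43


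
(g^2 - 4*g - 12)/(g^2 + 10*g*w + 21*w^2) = (g^2 - 4*g - 12)/(g^2 + 10*g*w + 21*w^2)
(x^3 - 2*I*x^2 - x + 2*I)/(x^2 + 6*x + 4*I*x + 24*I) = (x^3 - 2*I*x^2 - x + 2*I)/(x^2 + x*(6 + 4*I) + 24*I)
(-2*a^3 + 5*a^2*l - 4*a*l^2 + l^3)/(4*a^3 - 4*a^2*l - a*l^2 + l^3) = (-a + l)/(2*a + l)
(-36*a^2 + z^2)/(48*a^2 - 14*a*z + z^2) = (6*a + z)/(-8*a + z)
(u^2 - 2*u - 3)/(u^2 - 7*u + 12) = (u + 1)/(u - 4)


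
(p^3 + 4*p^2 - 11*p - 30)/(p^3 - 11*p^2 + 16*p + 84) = (p^2 + 2*p - 15)/(p^2 - 13*p + 42)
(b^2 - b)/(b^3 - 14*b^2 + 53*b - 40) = b/(b^2 - 13*b + 40)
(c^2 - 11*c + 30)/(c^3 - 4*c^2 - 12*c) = (c - 5)/(c*(c + 2))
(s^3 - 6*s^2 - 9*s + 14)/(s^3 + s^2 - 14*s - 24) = (s^2 - 8*s + 7)/(s^2 - s - 12)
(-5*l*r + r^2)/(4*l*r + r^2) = (-5*l + r)/(4*l + r)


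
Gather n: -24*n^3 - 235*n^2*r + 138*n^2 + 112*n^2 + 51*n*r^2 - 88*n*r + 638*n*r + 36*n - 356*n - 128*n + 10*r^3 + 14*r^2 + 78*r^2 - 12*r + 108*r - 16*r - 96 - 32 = -24*n^3 + n^2*(250 - 235*r) + n*(51*r^2 + 550*r - 448) + 10*r^3 + 92*r^2 + 80*r - 128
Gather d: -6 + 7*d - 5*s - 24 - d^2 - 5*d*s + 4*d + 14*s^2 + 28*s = -d^2 + d*(11 - 5*s) + 14*s^2 + 23*s - 30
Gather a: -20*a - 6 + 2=-20*a - 4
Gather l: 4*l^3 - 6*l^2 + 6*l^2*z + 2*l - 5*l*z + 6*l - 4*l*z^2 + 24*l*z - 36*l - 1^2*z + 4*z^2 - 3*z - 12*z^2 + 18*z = 4*l^3 + l^2*(6*z - 6) + l*(-4*z^2 + 19*z - 28) - 8*z^2 + 14*z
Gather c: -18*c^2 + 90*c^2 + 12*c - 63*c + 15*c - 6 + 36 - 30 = 72*c^2 - 36*c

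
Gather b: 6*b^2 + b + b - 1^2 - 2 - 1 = 6*b^2 + 2*b - 4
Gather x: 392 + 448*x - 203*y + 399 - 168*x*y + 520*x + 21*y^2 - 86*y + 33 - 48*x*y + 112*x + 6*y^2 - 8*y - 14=x*(1080 - 216*y) + 27*y^2 - 297*y + 810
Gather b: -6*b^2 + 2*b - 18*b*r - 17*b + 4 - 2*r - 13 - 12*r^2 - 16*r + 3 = -6*b^2 + b*(-18*r - 15) - 12*r^2 - 18*r - 6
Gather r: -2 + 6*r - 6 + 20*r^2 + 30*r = 20*r^2 + 36*r - 8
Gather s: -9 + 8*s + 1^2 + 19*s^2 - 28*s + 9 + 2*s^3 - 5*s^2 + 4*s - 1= 2*s^3 + 14*s^2 - 16*s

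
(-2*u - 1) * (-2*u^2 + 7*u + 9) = 4*u^3 - 12*u^2 - 25*u - 9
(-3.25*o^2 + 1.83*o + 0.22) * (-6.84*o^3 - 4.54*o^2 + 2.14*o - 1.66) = 22.23*o^5 + 2.2378*o^4 - 16.768*o^3 + 8.3124*o^2 - 2.567*o - 0.3652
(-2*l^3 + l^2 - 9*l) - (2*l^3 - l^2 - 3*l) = -4*l^3 + 2*l^2 - 6*l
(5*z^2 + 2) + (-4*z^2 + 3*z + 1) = z^2 + 3*z + 3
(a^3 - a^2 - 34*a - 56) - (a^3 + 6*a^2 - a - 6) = -7*a^2 - 33*a - 50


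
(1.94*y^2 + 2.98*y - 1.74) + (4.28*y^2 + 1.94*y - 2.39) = 6.22*y^2 + 4.92*y - 4.13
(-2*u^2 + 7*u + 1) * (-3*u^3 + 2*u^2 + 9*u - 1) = 6*u^5 - 25*u^4 - 7*u^3 + 67*u^2 + 2*u - 1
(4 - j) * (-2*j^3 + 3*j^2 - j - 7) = 2*j^4 - 11*j^3 + 13*j^2 + 3*j - 28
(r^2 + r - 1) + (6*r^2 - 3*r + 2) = 7*r^2 - 2*r + 1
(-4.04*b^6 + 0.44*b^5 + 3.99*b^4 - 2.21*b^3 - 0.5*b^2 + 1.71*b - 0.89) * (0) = 0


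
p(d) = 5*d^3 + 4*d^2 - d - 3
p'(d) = 15*d^2 + 8*d - 1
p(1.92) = 45.22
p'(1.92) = 69.66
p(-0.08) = -2.90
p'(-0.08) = -1.54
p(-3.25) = -129.14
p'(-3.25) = 131.44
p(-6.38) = -1132.27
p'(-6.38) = 558.53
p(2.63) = 112.99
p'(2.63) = 123.79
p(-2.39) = -46.02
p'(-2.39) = 65.56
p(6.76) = 1717.61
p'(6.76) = 738.54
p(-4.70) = -429.06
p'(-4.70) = 292.75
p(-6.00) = -933.00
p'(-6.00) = 491.00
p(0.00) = -3.00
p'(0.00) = -1.00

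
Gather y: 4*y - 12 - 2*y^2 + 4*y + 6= -2*y^2 + 8*y - 6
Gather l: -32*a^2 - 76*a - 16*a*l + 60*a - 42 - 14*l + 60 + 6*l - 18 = -32*a^2 - 16*a + l*(-16*a - 8)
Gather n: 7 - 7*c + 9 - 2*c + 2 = 18 - 9*c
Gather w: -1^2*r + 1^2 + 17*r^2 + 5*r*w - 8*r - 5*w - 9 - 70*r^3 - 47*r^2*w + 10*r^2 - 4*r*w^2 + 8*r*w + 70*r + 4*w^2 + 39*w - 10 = -70*r^3 + 27*r^2 + 61*r + w^2*(4 - 4*r) + w*(-47*r^2 + 13*r + 34) - 18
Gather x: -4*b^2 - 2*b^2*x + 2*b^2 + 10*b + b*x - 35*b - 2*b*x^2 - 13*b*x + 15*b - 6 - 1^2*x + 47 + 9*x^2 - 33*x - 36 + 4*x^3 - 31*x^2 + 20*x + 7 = -2*b^2 - 10*b + 4*x^3 + x^2*(-2*b - 22) + x*(-2*b^2 - 12*b - 14) + 12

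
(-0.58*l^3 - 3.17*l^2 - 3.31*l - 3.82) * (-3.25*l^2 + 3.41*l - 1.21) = 1.885*l^5 + 8.3247*l^4 + 0.649600000000001*l^3 + 4.9636*l^2 - 9.0211*l + 4.6222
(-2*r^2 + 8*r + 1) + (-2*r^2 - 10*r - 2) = -4*r^2 - 2*r - 1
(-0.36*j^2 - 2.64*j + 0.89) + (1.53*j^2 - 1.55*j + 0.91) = 1.17*j^2 - 4.19*j + 1.8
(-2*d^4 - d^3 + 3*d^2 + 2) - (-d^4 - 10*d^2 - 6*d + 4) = -d^4 - d^3 + 13*d^2 + 6*d - 2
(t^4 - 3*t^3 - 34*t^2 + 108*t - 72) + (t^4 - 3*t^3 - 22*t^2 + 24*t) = 2*t^4 - 6*t^3 - 56*t^2 + 132*t - 72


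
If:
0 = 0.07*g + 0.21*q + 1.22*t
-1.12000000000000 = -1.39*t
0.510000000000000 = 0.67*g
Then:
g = 0.76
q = -4.93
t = 0.81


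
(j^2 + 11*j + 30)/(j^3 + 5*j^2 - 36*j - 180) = 1/(j - 6)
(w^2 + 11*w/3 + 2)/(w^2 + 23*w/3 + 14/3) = (w + 3)/(w + 7)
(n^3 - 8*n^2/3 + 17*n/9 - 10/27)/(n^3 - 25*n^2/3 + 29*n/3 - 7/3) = (9*n^2 - 21*n + 10)/(9*(n^2 - 8*n + 7))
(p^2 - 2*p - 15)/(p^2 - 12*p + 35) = (p + 3)/(p - 7)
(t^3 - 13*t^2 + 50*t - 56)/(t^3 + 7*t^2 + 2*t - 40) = (t^2 - 11*t + 28)/(t^2 + 9*t + 20)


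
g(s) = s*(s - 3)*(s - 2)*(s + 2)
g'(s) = s*(s - 3)*(s - 2) + s*(s - 3)*(s + 2) + s*(s - 2)*(s + 2) + (s - 3)*(s - 2)*(s + 2)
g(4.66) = 137.04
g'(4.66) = 184.06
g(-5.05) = 874.13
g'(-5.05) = -692.27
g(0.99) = 6.01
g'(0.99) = -0.86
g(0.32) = 3.34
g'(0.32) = 8.65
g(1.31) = 5.06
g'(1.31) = -4.93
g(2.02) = -0.16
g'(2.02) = -7.91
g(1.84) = 1.31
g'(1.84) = -8.27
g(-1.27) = -12.95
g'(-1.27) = -0.55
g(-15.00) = 59670.00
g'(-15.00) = -15393.00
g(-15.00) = 59670.00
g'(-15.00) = -15393.00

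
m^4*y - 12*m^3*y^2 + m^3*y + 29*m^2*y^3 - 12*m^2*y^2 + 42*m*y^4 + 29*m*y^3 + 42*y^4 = (m - 7*y)*(m - 6*y)*(m + y)*(m*y + y)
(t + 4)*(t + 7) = t^2 + 11*t + 28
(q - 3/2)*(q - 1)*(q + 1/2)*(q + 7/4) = q^4 - q^3/4 - 13*q^2/4 + 19*q/16 + 21/16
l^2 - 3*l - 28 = (l - 7)*(l + 4)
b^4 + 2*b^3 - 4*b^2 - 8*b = b*(b - 2)*(b + 2)^2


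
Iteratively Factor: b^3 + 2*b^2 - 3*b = (b - 1)*(b^2 + 3*b) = b*(b - 1)*(b + 3)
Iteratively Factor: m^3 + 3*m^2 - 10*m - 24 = (m - 3)*(m^2 + 6*m + 8) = (m - 3)*(m + 4)*(m + 2)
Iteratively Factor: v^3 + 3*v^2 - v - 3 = (v + 3)*(v^2 - 1) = (v + 1)*(v + 3)*(v - 1)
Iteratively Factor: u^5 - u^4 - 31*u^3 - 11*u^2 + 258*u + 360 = (u + 2)*(u^4 - 3*u^3 - 25*u^2 + 39*u + 180) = (u + 2)*(u + 3)*(u^3 - 6*u^2 - 7*u + 60) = (u - 4)*(u + 2)*(u + 3)*(u^2 - 2*u - 15) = (u - 4)*(u + 2)*(u + 3)^2*(u - 5)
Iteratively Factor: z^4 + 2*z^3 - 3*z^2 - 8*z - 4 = (z - 2)*(z^3 + 4*z^2 + 5*z + 2) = (z - 2)*(z + 2)*(z^2 + 2*z + 1) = (z - 2)*(z + 1)*(z + 2)*(z + 1)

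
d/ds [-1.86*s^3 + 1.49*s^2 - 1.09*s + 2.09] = -5.58*s^2 + 2.98*s - 1.09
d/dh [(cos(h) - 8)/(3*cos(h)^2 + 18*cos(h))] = (sin(h) - 48*sin(h)/cos(h)^2 - 16*tan(h))/(3*(cos(h) + 6)^2)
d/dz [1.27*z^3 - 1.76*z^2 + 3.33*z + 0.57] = 3.81*z^2 - 3.52*z + 3.33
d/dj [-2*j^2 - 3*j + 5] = -4*j - 3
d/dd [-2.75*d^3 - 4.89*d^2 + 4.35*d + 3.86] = -8.25*d^2 - 9.78*d + 4.35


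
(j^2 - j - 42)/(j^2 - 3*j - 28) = (j + 6)/(j + 4)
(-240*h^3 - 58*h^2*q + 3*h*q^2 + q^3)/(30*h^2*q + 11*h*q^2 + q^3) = (-8*h + q)/q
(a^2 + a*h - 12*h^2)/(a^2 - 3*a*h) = (a + 4*h)/a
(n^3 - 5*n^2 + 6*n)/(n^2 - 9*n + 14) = n*(n - 3)/(n - 7)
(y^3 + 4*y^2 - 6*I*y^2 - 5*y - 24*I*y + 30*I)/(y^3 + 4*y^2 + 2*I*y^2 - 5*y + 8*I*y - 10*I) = (y - 6*I)/(y + 2*I)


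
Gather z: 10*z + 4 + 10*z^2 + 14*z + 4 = 10*z^2 + 24*z + 8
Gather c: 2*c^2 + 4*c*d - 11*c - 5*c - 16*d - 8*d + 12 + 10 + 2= 2*c^2 + c*(4*d - 16) - 24*d + 24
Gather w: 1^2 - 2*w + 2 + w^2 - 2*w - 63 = w^2 - 4*w - 60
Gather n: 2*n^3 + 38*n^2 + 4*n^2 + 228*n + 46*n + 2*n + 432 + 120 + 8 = 2*n^3 + 42*n^2 + 276*n + 560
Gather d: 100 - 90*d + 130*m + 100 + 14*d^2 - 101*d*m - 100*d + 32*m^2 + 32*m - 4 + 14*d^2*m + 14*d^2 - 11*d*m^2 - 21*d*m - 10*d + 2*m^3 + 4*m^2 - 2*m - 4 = d^2*(14*m + 28) + d*(-11*m^2 - 122*m - 200) + 2*m^3 + 36*m^2 + 160*m + 192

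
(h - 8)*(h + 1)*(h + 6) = h^3 - h^2 - 50*h - 48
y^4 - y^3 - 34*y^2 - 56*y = y*(y - 7)*(y + 2)*(y + 4)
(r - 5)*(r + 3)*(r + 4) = r^3 + 2*r^2 - 23*r - 60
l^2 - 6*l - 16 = (l - 8)*(l + 2)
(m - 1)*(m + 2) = m^2 + m - 2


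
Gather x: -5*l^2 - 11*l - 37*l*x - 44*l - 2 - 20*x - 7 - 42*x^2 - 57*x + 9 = -5*l^2 - 55*l - 42*x^2 + x*(-37*l - 77)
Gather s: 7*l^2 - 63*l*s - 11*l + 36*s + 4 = 7*l^2 - 11*l + s*(36 - 63*l) + 4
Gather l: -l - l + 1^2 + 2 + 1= 4 - 2*l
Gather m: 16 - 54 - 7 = -45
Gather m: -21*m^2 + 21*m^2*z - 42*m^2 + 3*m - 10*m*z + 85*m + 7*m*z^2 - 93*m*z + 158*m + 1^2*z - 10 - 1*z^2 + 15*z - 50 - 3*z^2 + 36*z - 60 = m^2*(21*z - 63) + m*(7*z^2 - 103*z + 246) - 4*z^2 + 52*z - 120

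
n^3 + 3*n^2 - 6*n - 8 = (n - 2)*(n + 1)*(n + 4)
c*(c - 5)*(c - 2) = c^3 - 7*c^2 + 10*c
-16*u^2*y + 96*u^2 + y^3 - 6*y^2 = (-4*u + y)*(4*u + y)*(y - 6)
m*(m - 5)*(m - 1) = m^3 - 6*m^2 + 5*m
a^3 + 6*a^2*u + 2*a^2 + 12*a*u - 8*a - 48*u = (a - 2)*(a + 4)*(a + 6*u)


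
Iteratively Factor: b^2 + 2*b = (b + 2)*(b)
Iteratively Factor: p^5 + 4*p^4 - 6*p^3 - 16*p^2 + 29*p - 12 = (p - 1)*(p^4 + 5*p^3 - p^2 - 17*p + 12) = (p - 1)*(p + 4)*(p^3 + p^2 - 5*p + 3) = (p - 1)*(p + 3)*(p + 4)*(p^2 - 2*p + 1) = (p - 1)^2*(p + 3)*(p + 4)*(p - 1)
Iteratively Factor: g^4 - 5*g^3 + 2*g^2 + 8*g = (g)*(g^3 - 5*g^2 + 2*g + 8) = g*(g - 2)*(g^2 - 3*g - 4) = g*(g - 4)*(g - 2)*(g + 1)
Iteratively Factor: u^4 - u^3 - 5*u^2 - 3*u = (u - 3)*(u^3 + 2*u^2 + u) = (u - 3)*(u + 1)*(u^2 + u) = (u - 3)*(u + 1)^2*(u)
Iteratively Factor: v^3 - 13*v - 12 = (v + 3)*(v^2 - 3*v - 4) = (v - 4)*(v + 3)*(v + 1)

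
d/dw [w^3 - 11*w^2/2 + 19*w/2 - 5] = 3*w^2 - 11*w + 19/2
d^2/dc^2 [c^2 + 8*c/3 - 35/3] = 2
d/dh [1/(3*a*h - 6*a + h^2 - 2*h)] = (-3*a - 2*h + 2)/(3*a*h - 6*a + h^2 - 2*h)^2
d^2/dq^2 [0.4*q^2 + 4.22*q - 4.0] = 0.800000000000000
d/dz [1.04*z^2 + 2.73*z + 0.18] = 2.08*z + 2.73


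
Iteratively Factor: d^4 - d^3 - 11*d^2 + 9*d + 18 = (d + 1)*(d^3 - 2*d^2 - 9*d + 18) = (d - 2)*(d + 1)*(d^2 - 9) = (d - 2)*(d + 1)*(d + 3)*(d - 3)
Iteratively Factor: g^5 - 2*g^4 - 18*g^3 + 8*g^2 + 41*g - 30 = (g + 3)*(g^4 - 5*g^3 - 3*g^2 + 17*g - 10) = (g - 1)*(g + 3)*(g^3 - 4*g^2 - 7*g + 10) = (g - 5)*(g - 1)*(g + 3)*(g^2 + g - 2) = (g - 5)*(g - 1)^2*(g + 3)*(g + 2)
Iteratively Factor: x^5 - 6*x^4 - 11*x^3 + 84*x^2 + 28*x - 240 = (x + 2)*(x^4 - 8*x^3 + 5*x^2 + 74*x - 120) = (x + 2)*(x + 3)*(x^3 - 11*x^2 + 38*x - 40) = (x - 4)*(x + 2)*(x + 3)*(x^2 - 7*x + 10) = (x - 4)*(x - 2)*(x + 2)*(x + 3)*(x - 5)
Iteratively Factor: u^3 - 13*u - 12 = (u + 1)*(u^2 - u - 12) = (u - 4)*(u + 1)*(u + 3)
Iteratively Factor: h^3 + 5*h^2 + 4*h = (h + 4)*(h^2 + h) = h*(h + 4)*(h + 1)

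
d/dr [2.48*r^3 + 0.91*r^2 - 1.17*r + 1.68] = 7.44*r^2 + 1.82*r - 1.17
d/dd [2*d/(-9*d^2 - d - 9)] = 18*(d^2 - 1)/(81*d^4 + 18*d^3 + 163*d^2 + 18*d + 81)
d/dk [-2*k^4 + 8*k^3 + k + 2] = -8*k^3 + 24*k^2 + 1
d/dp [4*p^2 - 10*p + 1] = 8*p - 10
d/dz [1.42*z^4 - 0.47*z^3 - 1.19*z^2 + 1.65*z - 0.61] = 5.68*z^3 - 1.41*z^2 - 2.38*z + 1.65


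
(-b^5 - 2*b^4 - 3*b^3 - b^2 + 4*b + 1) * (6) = -6*b^5 - 12*b^4 - 18*b^3 - 6*b^2 + 24*b + 6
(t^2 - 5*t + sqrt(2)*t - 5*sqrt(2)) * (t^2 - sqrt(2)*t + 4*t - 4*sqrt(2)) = t^4 - t^3 - 22*t^2 + 2*t + 40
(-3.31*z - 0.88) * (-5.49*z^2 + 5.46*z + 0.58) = 18.1719*z^3 - 13.2414*z^2 - 6.7246*z - 0.5104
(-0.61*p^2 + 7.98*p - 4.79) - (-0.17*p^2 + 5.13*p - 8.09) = -0.44*p^2 + 2.85*p + 3.3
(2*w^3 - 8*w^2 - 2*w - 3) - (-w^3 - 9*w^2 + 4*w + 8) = 3*w^3 + w^2 - 6*w - 11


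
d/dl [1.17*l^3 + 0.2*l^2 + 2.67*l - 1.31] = 3.51*l^2 + 0.4*l + 2.67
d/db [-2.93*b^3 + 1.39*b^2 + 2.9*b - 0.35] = -8.79*b^2 + 2.78*b + 2.9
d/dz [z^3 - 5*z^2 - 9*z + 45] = 3*z^2 - 10*z - 9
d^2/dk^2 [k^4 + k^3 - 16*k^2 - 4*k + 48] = 12*k^2 + 6*k - 32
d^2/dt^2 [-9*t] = 0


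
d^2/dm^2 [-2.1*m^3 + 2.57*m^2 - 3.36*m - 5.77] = 5.14 - 12.6*m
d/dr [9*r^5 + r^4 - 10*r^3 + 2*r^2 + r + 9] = 45*r^4 + 4*r^3 - 30*r^2 + 4*r + 1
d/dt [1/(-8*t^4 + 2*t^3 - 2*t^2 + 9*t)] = (32*t^3 - 6*t^2 + 4*t - 9)/(t^2*(8*t^3 - 2*t^2 + 2*t - 9)^2)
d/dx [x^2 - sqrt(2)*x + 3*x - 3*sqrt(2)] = 2*x - sqrt(2) + 3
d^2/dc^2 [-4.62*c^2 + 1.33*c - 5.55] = -9.24000000000000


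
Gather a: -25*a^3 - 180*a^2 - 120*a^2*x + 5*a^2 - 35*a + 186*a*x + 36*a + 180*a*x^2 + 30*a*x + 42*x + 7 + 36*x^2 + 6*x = -25*a^3 + a^2*(-120*x - 175) + a*(180*x^2 + 216*x + 1) + 36*x^2 + 48*x + 7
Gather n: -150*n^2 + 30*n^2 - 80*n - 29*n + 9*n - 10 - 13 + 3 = -120*n^2 - 100*n - 20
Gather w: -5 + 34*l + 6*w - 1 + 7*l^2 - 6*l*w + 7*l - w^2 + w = 7*l^2 + 41*l - w^2 + w*(7 - 6*l) - 6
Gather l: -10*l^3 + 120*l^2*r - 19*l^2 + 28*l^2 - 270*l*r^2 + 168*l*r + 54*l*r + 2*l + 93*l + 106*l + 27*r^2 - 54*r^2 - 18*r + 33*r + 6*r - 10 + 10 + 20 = -10*l^3 + l^2*(120*r + 9) + l*(-270*r^2 + 222*r + 201) - 27*r^2 + 21*r + 20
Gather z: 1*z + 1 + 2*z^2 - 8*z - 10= 2*z^2 - 7*z - 9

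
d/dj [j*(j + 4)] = 2*j + 4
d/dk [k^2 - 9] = 2*k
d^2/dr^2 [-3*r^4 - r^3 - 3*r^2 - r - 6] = -36*r^2 - 6*r - 6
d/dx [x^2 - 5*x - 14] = 2*x - 5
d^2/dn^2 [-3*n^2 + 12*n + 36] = -6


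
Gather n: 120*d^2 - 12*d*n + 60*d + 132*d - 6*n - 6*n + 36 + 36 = 120*d^2 + 192*d + n*(-12*d - 12) + 72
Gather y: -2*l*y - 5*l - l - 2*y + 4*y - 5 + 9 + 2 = -6*l + y*(2 - 2*l) + 6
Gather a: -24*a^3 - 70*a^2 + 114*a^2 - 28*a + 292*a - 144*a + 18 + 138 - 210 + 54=-24*a^3 + 44*a^2 + 120*a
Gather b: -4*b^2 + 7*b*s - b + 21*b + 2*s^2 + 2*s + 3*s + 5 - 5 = -4*b^2 + b*(7*s + 20) + 2*s^2 + 5*s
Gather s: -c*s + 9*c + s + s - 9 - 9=9*c + s*(2 - c) - 18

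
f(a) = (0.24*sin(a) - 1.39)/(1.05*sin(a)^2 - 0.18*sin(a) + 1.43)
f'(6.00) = -0.29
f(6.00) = -0.93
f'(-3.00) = 0.15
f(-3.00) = -0.96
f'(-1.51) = -0.03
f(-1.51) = -0.61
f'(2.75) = -0.47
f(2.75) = -0.86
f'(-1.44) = -0.06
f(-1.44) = -0.62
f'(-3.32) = -0.29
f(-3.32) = -0.94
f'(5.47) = -0.33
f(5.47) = -0.74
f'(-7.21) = -0.29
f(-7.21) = -0.70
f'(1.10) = 0.26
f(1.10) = -0.56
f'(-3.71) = -0.50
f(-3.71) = -0.77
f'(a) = (-2.1*sin(a)*cos(a) + 0.18*cos(a))*(0.24*sin(a) - 1.39)/(1.05*sin(a)^2 - 0.18*sin(a) + 1.43)^2 + 0.24*cos(a)/(1.05*sin(a)^2 - 0.18*sin(a) + 1.43) = (-0.252*sin(a)^2 + 2.919*sin(a) + 0.093)*cos(a)/(1.1025*sin(a)^4 - 0.378*sin(a)^3 + 3.0354*sin(a)^2 - 0.5148*sin(a) + 2.0449)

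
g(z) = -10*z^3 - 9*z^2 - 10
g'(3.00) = -324.00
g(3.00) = -361.00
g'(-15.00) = -6480.00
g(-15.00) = 31715.00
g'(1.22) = -66.61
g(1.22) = -41.55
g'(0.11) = -2.34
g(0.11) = -10.12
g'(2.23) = -189.33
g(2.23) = -165.65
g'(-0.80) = -4.80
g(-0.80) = -10.64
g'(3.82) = -506.53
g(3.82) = -698.76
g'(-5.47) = -799.17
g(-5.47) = 1357.39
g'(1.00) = -48.00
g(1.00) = -29.00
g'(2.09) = -168.66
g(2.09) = -140.61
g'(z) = -30*z^2 - 18*z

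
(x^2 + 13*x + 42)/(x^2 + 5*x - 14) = (x + 6)/(x - 2)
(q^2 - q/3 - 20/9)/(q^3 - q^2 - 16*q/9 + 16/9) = (3*q - 5)/(3*q^2 - 7*q + 4)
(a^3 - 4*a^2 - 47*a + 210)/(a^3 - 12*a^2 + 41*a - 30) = (a + 7)/(a - 1)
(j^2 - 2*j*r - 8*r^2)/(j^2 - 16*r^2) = (j + 2*r)/(j + 4*r)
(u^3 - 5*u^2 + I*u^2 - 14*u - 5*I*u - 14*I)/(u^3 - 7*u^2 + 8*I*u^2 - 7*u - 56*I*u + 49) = (u + 2)/(u + 7*I)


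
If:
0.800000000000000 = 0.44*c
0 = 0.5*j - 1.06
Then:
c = 1.82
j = 2.12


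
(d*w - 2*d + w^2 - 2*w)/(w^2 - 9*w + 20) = (d*w - 2*d + w^2 - 2*w)/(w^2 - 9*w + 20)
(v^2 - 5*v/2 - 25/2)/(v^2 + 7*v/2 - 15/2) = (2*v^2 - 5*v - 25)/(2*v^2 + 7*v - 15)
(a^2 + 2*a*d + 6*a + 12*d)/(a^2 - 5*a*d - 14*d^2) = (a + 6)/(a - 7*d)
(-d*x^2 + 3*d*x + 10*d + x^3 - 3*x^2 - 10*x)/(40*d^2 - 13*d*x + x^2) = (-d*x^2 + 3*d*x + 10*d + x^3 - 3*x^2 - 10*x)/(40*d^2 - 13*d*x + x^2)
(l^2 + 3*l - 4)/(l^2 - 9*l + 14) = (l^2 + 3*l - 4)/(l^2 - 9*l + 14)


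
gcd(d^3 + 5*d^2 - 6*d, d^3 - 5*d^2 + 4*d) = d^2 - d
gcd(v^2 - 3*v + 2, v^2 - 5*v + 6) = v - 2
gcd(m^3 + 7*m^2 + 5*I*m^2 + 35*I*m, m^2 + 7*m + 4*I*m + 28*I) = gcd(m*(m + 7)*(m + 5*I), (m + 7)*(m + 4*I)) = m + 7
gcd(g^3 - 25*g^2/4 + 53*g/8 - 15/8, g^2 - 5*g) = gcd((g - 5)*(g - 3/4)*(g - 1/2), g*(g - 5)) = g - 5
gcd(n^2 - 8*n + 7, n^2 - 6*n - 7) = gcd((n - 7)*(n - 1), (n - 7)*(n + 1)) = n - 7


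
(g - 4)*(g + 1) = g^2 - 3*g - 4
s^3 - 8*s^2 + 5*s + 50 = (s - 5)^2*(s + 2)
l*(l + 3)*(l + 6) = l^3 + 9*l^2 + 18*l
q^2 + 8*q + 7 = (q + 1)*(q + 7)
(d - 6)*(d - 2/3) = d^2 - 20*d/3 + 4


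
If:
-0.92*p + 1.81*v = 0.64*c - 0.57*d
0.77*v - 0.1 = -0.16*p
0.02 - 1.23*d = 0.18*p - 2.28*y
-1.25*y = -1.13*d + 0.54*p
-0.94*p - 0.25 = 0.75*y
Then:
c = 0.46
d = -0.23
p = -0.15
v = 0.16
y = -0.15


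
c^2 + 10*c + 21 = (c + 3)*(c + 7)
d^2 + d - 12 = (d - 3)*(d + 4)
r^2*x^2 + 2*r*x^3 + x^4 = x^2*(r + x)^2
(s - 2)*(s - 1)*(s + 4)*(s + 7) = s^4 + 8*s^3 - 3*s^2 - 62*s + 56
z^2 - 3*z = z*(z - 3)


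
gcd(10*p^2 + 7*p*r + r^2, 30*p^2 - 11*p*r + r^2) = 1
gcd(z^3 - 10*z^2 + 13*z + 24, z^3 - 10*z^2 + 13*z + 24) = z^3 - 10*z^2 + 13*z + 24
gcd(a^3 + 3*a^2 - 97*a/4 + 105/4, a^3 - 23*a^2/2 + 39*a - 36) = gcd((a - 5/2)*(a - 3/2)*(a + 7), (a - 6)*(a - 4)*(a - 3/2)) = a - 3/2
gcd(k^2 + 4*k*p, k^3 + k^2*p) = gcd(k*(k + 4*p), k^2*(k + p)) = k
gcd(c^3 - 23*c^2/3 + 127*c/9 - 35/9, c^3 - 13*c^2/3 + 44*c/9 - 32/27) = c - 1/3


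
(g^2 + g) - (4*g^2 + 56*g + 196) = -3*g^2 - 55*g - 196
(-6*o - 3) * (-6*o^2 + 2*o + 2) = 36*o^3 + 6*o^2 - 18*o - 6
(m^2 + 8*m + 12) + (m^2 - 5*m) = 2*m^2 + 3*m + 12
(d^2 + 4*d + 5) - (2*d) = d^2 + 2*d + 5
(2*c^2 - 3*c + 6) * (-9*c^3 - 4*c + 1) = -18*c^5 + 27*c^4 - 62*c^3 + 14*c^2 - 27*c + 6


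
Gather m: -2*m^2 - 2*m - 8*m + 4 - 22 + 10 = -2*m^2 - 10*m - 8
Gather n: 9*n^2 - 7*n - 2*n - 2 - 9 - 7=9*n^2 - 9*n - 18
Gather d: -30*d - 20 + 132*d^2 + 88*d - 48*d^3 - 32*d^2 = -48*d^3 + 100*d^2 + 58*d - 20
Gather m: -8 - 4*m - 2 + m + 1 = -3*m - 9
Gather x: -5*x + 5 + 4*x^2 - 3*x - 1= 4*x^2 - 8*x + 4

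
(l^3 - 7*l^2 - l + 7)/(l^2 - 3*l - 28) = (l^2 - 1)/(l + 4)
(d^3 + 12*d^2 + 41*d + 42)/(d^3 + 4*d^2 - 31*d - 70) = (d + 3)/(d - 5)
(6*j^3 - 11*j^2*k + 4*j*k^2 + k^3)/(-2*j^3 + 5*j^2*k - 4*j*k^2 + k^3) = (-6*j - k)/(2*j - k)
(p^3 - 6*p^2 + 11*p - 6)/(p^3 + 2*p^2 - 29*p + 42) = (p - 1)/(p + 7)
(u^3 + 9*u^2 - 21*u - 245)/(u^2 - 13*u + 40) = (u^2 + 14*u + 49)/(u - 8)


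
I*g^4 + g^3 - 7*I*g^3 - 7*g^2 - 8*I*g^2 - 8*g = g*(g - 8)*(g - I)*(I*g + I)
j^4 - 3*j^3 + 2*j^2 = j^2*(j - 2)*(j - 1)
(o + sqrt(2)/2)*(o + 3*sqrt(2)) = o^2 + 7*sqrt(2)*o/2 + 3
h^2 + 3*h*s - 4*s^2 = (h - s)*(h + 4*s)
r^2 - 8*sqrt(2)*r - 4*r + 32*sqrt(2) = (r - 4)*(r - 8*sqrt(2))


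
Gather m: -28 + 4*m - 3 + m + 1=5*m - 30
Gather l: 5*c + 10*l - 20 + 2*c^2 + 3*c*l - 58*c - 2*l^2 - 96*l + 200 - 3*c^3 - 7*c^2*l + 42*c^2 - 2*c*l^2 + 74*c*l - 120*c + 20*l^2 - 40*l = -3*c^3 + 44*c^2 - 173*c + l^2*(18 - 2*c) + l*(-7*c^2 + 77*c - 126) + 180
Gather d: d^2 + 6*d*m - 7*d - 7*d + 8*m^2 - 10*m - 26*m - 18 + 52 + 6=d^2 + d*(6*m - 14) + 8*m^2 - 36*m + 40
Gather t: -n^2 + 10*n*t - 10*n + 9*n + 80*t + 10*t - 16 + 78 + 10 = -n^2 - n + t*(10*n + 90) + 72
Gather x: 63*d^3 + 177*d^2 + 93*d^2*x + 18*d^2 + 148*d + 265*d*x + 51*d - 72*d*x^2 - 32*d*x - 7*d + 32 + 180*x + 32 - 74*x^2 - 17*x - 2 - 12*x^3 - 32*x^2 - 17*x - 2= 63*d^3 + 195*d^2 + 192*d - 12*x^3 + x^2*(-72*d - 106) + x*(93*d^2 + 233*d + 146) + 60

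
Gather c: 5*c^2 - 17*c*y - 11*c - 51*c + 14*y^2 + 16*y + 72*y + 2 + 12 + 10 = 5*c^2 + c*(-17*y - 62) + 14*y^2 + 88*y + 24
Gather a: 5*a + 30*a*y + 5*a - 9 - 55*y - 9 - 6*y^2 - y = a*(30*y + 10) - 6*y^2 - 56*y - 18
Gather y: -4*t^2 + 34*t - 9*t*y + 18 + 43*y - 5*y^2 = -4*t^2 + 34*t - 5*y^2 + y*(43 - 9*t) + 18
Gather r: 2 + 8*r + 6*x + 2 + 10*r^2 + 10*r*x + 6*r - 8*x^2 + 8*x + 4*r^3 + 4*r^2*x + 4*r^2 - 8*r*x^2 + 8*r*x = 4*r^3 + r^2*(4*x + 14) + r*(-8*x^2 + 18*x + 14) - 8*x^2 + 14*x + 4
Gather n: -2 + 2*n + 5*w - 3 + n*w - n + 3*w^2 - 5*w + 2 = n*(w + 1) + 3*w^2 - 3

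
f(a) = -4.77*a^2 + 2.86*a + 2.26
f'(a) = 2.86 - 9.54*a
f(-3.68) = -72.86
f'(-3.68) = 37.97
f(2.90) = -29.56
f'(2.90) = -24.81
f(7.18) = -223.11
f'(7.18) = -65.64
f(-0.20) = 1.50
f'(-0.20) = 4.77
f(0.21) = 2.65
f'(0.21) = 0.86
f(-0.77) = -2.77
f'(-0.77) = 10.21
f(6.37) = -173.07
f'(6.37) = -57.91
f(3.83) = -56.76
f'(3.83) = -33.68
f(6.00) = -152.30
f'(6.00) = -54.38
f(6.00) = -152.30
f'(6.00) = -54.38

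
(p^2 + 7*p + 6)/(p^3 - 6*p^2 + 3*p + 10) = (p + 6)/(p^2 - 7*p + 10)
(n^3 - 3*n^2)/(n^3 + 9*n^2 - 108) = n^2/(n^2 + 12*n + 36)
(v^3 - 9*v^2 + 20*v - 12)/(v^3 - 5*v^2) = (v^3 - 9*v^2 + 20*v - 12)/(v^2*(v - 5))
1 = 1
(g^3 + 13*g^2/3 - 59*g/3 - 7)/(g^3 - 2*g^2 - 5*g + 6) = (g^2 + 22*g/3 + 7/3)/(g^2 + g - 2)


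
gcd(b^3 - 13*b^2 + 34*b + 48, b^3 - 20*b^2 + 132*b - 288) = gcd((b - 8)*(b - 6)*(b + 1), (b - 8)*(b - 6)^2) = b^2 - 14*b + 48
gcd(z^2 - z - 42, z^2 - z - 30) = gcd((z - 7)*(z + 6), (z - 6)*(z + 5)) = 1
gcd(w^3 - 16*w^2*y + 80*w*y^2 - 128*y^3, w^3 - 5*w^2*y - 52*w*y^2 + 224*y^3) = w^2 - 12*w*y + 32*y^2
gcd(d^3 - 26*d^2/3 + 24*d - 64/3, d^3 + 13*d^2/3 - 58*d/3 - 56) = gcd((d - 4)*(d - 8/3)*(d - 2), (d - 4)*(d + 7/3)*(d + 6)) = d - 4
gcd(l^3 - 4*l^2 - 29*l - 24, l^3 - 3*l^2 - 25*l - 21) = l^2 + 4*l + 3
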